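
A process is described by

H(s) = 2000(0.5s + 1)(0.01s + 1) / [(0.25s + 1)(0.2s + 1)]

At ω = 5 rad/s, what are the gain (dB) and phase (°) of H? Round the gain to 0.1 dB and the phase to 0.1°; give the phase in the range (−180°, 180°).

At ω = 5 rad/s:
zero (1 + j5·0.5) = 1 + j2.5 → |·| ≈ 2.6926, ∠ ≈ 68.20°
zero (1 + j5·0.01) = 1 + j0.05 → |·| ≈ 1.0012, ∠ ≈ 2.86°
pole (1 + j5·0.25) = 1 + j1.25 → |·| ≈ 1.6008, ∠ ≈ 51.34°
pole (1 + j5·0.2) = 1 + j1 → |·| ≈ 1.4142, ∠ ≈ 45.00°
|H| = 2000 · 2.6926 · 1.0012 / (1.6008 · 1.4142) ≈ 2381.6
Gain = 20 log₁₀(2381.6) ≈ 67.54 dB
∠H = (68.20° + 2.86°) − (51.34° + 45.00°) = -25.28°

67.5 dB, -25.3°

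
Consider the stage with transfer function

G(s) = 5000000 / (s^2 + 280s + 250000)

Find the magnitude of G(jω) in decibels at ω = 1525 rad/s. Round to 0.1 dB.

7.5 dB

At s = jω = j1525:
quadratic: (j1525)² + 280·j1525 + 250000 = -2075625 + j427000 → |·| ≈ 2.1191e+06, ∠ ≈ 168.38°
|G| = 5000000 / 2.1191e+06 ≈ 2.3595
Gain = 20 log₁₀(2.3595) ≈ 7.46 dB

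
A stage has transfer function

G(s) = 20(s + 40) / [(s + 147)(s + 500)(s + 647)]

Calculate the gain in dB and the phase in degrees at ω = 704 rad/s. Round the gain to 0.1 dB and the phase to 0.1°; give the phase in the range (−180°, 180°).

At s = jω = j704:
zero (s+40): 40 + j704 → |·| = √(40²+704²) = √497216 ≈ 705.14, ∠ = arctan(704/40) ≈ 86.75°
pole (s+147): 147 + j704 → |·| = √(147²+704²) = √517225 ≈ 719.18, ∠ = arctan(704/147) ≈ 78.21°
pole (s+500): 500 + j704 → |·| = √(500²+704²) = √745616 ≈ 863.49, ∠ = arctan(704/500) ≈ 54.62°
pole (s+647): 647 + j704 → |·| = √(647²+704²) = √914225 ≈ 956.15, ∠ = arctan(704/647) ≈ 47.42°
|G| = 20 · 705.14 / 5.9377e+08 ≈ 2.3751e-05
Gain = 20 log₁₀(2.3751e-05) ≈ -92.49 dB
∠G = 86.75° − 180.25° = -93.50°

-92.5 dB, -93.5°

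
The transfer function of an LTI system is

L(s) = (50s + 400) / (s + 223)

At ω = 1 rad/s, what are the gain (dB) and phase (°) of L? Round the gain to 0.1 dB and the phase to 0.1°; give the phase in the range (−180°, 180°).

Substitute s = j1:
Numerator: 50(j1) + 400 = 400 + j50
Denominator: (j1) + 223 = 223 + j1
|N| = √(400² + 50²) ≈ 403.11, ∠N ≈ 7.13°
|D| = √(223² + 1²) ≈ 223, ∠D ≈ 0.26°
|L| = 403.11 / 223 ≈ 1.8077
Gain = 20 log₁₀(1.8077) ≈ 5.14 dB
∠L = 7.13° − 0.26° = 6.87°

5.1 dB, 6.9°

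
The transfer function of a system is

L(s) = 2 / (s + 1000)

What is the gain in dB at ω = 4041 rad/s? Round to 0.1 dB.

Substitute s = j4041:
Numerator: 2 = 2 + j0
Denominator: (j4041) + 1000 = 1000 + j4041
|N| = √(2² + 0²) ≈ 2, ∠N ≈ 0.00°
|D| = √(1000² + 4041²) ≈ 4162.9, ∠D ≈ 76.10°
|L| = 2 / 4162.9 ≈ 0.00048043
Gain = 20 log₁₀(0.00048043) ≈ -66.37 dB

-66.4 dB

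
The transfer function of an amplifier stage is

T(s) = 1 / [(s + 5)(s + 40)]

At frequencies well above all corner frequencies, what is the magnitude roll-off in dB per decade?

Each pole contributes −20 dB/decade at high frequency; each zero contributes +20 dB/decade.
Net: 0 zero(s) − 2 pole(s) → -40 dB/decade.

-40 dB/decade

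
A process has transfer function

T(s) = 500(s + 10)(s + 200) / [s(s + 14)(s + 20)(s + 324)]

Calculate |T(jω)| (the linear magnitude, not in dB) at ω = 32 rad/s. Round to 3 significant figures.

At s = jω = j32:
zero (s+10): 10 + j32 → |·| = √(10²+32²) = √1124 ≈ 33.526, ∠ = arctan(32/10) ≈ 72.65°
zero (s+200): 200 + j32 → |·| = √(200²+32²) = √41024 ≈ 202.54, ∠ = arctan(32/200) ≈ 9.09°
pole (s+14): 14 + j32 → |·| = √(14²+32²) = √1220 ≈ 34.928, ∠ = arctan(32/14) ≈ 66.37°
pole (s+20): 20 + j32 → |·| = √(20²+32²) = √1424 ≈ 37.736, ∠ = arctan(32/20) ≈ 57.99°
pole (s+324): 324 + j32 → |·| = √(324²+32²) = √106000 ≈ 325.58, ∠ = arctan(32/324) ≈ 5.64°
pole at origin: |s| = 32, ∠ = 90.00° (in denominator)
|T| = 500 · 6790.4 / 1.3732e+07 ≈ 0.24725

0.247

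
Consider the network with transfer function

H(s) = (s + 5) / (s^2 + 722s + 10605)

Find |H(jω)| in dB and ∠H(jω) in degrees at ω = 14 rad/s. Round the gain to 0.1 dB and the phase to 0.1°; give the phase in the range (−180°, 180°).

-59.8 dB, 26.2°

Substitute s = j14:
Numerator: (j14) + 5 = 5 + j14
Denominator: (j14)^2 + 722(j14) + 10605 = 10409 + j10108
|N| = √(5² + 14²) ≈ 14.866, ∠N ≈ 70.35°
|D| = √(10409² + 10108²) ≈ 14509, ∠D ≈ 44.16°
|H| = 14.866 / 14509 ≈ 0.0010246
Gain = 20 log₁₀(0.0010246) ≈ -59.79 dB
∠H = 70.35° − 44.16° = 26.19°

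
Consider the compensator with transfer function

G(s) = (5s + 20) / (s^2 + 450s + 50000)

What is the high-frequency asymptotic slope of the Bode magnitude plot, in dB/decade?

-20 dB/decade

Each pole contributes −20 dB/decade at high frequency; each zero contributes +20 dB/decade.
Net: 1 zero(s) − 2 pole(s) → -20 dB/decade.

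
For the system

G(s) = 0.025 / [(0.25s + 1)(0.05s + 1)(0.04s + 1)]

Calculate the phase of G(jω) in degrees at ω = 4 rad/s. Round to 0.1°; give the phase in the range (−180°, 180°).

At ω = 4 rad/s:
pole (1 + j4·0.25) = 1 + j1 → |·| ≈ 1.4142, ∠ ≈ 45.00°
pole (1 + j4·0.05) = 1 + j0.2 → |·| ≈ 1.0198, ∠ ≈ 11.31°
pole (1 + j4·0.04) = 1 + j0.16 → |·| ≈ 1.0127, ∠ ≈ 9.09°
∠G = (0°) − (45.00° + 11.31° + 9.09°) = -65.40°

-65.4°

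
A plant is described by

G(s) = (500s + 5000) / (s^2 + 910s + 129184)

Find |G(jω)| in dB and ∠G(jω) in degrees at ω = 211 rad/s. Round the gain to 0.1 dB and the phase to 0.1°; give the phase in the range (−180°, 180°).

-6.0 dB, 21.1°

Substitute s = j211:
Numerator: 500(j211) + 5000 = 5000 + j105500
Denominator: (j211)^2 + 910(j211) + 129184 = 84663 + j192010
|N| = √(5000² + 105500²) ≈ 1.0562e+05, ∠N ≈ 87.29°
|D| = √(84663² + 192010²) ≈ 2.0985e+05, ∠D ≈ 66.21°
|G| = 1.0562e+05 / 2.0985e+05 ≈ 0.50331
Gain = 20 log₁₀(0.50331) ≈ -5.96 dB
∠G = 87.29° − 66.21° = 21.08°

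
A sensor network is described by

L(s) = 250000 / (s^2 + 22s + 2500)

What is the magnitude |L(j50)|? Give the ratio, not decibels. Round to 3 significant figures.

227

At s = jω = j50:
quadratic: (j50)² + 22·j50 + 2500 = 0 + j1100 → |·| ≈ 1100, ∠ ≈ 90.00°
|L| = 250000 / 1100 ≈ 227.27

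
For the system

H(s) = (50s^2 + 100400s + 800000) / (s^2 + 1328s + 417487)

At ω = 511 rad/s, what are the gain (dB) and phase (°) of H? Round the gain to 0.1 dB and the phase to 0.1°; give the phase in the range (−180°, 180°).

37.6 dB, 26.4°

Substitute s = j511:
Numerator: 50(j511)^2 + 100400(j511) + 800000 = -12256050 + j51304400
Denominator: (j511)^2 + 1328(j511) + 417487 = 156366 + j678608
|N| = √(12256050² + 51304400²) ≈ 5.2748e+07, ∠N ≈ 103.44°
|D| = √(156366² + 678608²) ≈ 6.9639e+05, ∠D ≈ 77.02°
|H| = 5.2748e+07 / 6.9639e+05 ≈ 75.745
Gain = 20 log₁₀(75.745) ≈ 37.59 dB
∠H = 103.44° − 77.02° = 26.42°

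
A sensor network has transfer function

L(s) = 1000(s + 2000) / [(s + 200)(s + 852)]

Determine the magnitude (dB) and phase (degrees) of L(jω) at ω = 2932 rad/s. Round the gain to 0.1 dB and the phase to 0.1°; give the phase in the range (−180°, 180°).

-8.1 dB, -104.2°

At s = jω = j2932:
zero (s+2000): 2000 + j2932 → |·| = √(2000²+2932²) = √12596624 ≈ 3549.2, ∠ = arctan(2932/2000) ≈ 55.70°
pole (s+200): 200 + j2932 → |·| = √(200²+2932²) = √8636624 ≈ 2938.8, ∠ = arctan(2932/200) ≈ 86.10°
pole (s+852): 852 + j2932 → |·| = √(852²+2932²) = √9322528 ≈ 3053.3, ∠ = arctan(2932/852) ≈ 73.80°
|L| = 1000 · 3549.2 / 8.973e+06 ≈ 0.39554
Gain = 20 log₁₀(0.39554) ≈ -8.06 dB
∠L = 55.70° − 159.90° = -104.20°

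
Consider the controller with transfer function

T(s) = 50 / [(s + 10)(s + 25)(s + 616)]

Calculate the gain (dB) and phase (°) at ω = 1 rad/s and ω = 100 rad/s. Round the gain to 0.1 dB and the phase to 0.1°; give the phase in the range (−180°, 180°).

At s = jω = j1:
pole (s+10): 10 + j1 → |·| = √(10²+1²) = √101 ≈ 10.05, ∠ = arctan(1/10) ≈ 5.71°
pole (s+25): 25 + j1 → |·| = √(25²+1²) = √626 ≈ 25.02, ∠ = arctan(1/25) ≈ 2.29°
pole (s+616): 616 + j1 → |·| = √(616²+1²) = √379457 ≈ 616, ∠ = arctan(1/616) ≈ 0.09°
|T| = 50 / 1.5489e+05 ≈ 0.00032281
Gain = 20 log₁₀(0.00032281) ≈ -69.82 dB
∠T = 0.00° − 8.09° = -8.09°

At s = jω = j100:
pole (s+10): 10 + j100 → |·| = √(10²+100²) = √10100 ≈ 100.5, ∠ = arctan(100/10) ≈ 84.29°
pole (s+25): 25 + j100 → |·| = √(25²+100²) = √10625 ≈ 103.08, ∠ = arctan(100/25) ≈ 75.96°
pole (s+616): 616 + j100 → |·| = √(616²+100²) = √389456 ≈ 624.06, ∠ = arctan(100/616) ≈ 9.22°
|T| = 50 / 6.465e+06 ≈ 7.734e-06
Gain = 20 log₁₀(7.734e-06) ≈ -102.23 dB
∠T = 0.00° − 169.47° = -169.47°

ω = 1: -69.8 dB, -8.1°; ω = 100: -102.2 dB, -169.5°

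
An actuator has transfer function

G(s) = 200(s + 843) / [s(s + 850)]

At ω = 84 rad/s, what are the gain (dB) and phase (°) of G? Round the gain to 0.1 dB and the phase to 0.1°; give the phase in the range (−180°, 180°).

7.5 dB, -90.0°

At s = jω = j84:
zero (s+843): 843 + j84 → |·| = √(843²+84²) = √717705 ≈ 847.17, ∠ = arctan(84/843) ≈ 5.69°
pole (s+850): 850 + j84 → |·| = √(850²+84²) = √729556 ≈ 854.14, ∠ = arctan(84/850) ≈ 5.64°
pole at origin: |s| = 84, ∠ = 90.00° (in denominator)
|G| = 200 · 847.17 / 71748 ≈ 2.3615
Gain = 20 log₁₀(2.3615) ≈ 7.46 dB
∠G = 5.69° − 95.64° = -89.95°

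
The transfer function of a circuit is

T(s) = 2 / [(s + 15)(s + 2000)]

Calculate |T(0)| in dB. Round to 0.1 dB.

T(0) = 2 / (15·2000) ≈ 6.6667e-05
20 log₁₀(6.6667e-05) ≈ -83.52 dB

-83.5 dB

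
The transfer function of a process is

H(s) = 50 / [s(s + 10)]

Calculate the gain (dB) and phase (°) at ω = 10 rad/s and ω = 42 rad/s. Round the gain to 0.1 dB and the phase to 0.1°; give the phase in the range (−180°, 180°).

ω = 10: -9.0 dB, -135.0°; ω = 42: -31.2 dB, -166.6°

At s = jω = j10:
pole (s+10): 10 + j10 → |·| = √(10²+10²) = √200 ≈ 14.142, ∠ = arctan(10/10) ≈ 45.00°
pole at origin: |s| = 10, ∠ = 90.00° (in denominator)
|H| = 50 / 141.42 ≈ 0.35356
Gain = 20 log₁₀(0.35356) ≈ -9.03 dB
∠H = 0.00° − 135.00° = -135.00°

At s = jω = j42:
pole (s+10): 10 + j42 → |·| = √(10²+42²) = √1864 ≈ 43.174, ∠ = arctan(42/10) ≈ 76.61°
pole at origin: |s| = 42, ∠ = 90.00° (in denominator)
|H| = 50 / 1813.3 ≈ 0.027574
Gain = 20 log₁₀(0.027574) ≈ -31.19 dB
∠H = 0.00° − 166.61° = -166.61°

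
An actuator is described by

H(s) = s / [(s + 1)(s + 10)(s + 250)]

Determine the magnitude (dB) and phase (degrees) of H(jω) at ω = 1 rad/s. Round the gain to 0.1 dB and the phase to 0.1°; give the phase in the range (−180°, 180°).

-71.0 dB, 39.1°

At s = jω = j1:
zero at origin: s = j1 → |·| = 1, ∠ = 90.00°
pole (s+1): 1 + j1 → |·| = √(1²+1²) = √2 ≈ 1.4142, ∠ = arctan(1/1) ≈ 45.00°
pole (s+10): 10 + j1 → |·| = √(10²+1²) = √101 ≈ 10.05, ∠ = arctan(1/10) ≈ 5.71°
pole (s+250): 250 + j1 → |·| = √(250²+1²) = √62501 ≈ 250, ∠ = arctan(1/250) ≈ 0.23°
|H| = 1 · 1 / 3553.2 ≈ 0.00028144
Gain = 20 log₁₀(0.00028144) ≈ -71.01 dB
∠H = 90.00° − 50.94° = 39.06°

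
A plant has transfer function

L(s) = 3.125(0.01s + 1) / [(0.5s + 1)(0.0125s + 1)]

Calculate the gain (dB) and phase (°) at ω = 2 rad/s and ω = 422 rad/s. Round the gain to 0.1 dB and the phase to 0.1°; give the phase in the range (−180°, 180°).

At ω = 2 rad/s:
zero (1 + j2·0.01) = 1 + j0.02 → |·| ≈ 1.0002, ∠ ≈ 1.15°
pole (1 + j2·0.5) = 1 + j1 → |·| ≈ 1.4142, ∠ ≈ 45.00°
pole (1 + j2·0.0125) = 1 + j0.025 → |·| ≈ 1.0003, ∠ ≈ 1.43°
|L| = 3.125 · 1.0002 / (1.4142 · 1.0003) ≈ 2.2095
Gain = 20 log₁₀(2.2095) ≈ 6.89 dB
∠L = (1.15°) − (45.00° + 1.43°) = -45.28°

At ω = 422 rad/s:
zero (1 + j422·0.01) = 1 + j4.22 → |·| ≈ 4.3369, ∠ ≈ 76.67°
pole (1 + j422·0.5) = 1 + j211 → |·| ≈ 211, ∠ ≈ 89.73°
pole (1 + j422·0.0125) = 1 + j5.275 → |·| ≈ 5.369, ∠ ≈ 79.27°
|L| = 3.125 · 4.3369 / (211 · 5.369) ≈ 0.011963
Gain = 20 log₁₀(0.011963) ≈ -38.44 dB
∠L = (76.67°) − (89.73° + 79.27°) = -92.33°

ω = 2: 6.9 dB, -45.3°; ω = 422: -38.4 dB, -92.3°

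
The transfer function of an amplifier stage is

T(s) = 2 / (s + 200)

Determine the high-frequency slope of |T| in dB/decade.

-20 dB/decade

Each pole contributes −20 dB/decade at high frequency; each zero contributes +20 dB/decade.
Net: 0 zero(s) − 1 pole(s) → -20 dB/decade.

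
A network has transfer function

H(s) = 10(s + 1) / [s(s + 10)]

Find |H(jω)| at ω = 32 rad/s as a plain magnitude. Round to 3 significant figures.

At s = jω = j32:
zero (s+1): 1 + j32 → |·| = √(1²+32²) = √1025 ≈ 32.016, ∠ = arctan(32/1) ≈ 88.21°
pole (s+10): 10 + j32 → |·| = √(10²+32²) = √1124 ≈ 33.526, ∠ = arctan(32/10) ≈ 72.65°
pole at origin: |s| = 32, ∠ = 90.00° (in denominator)
|H| = 10 · 32.016 / 1072.8 ≈ 0.29843

0.298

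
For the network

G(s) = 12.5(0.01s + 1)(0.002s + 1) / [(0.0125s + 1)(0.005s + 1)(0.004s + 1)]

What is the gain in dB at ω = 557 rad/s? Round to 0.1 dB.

6.4 dB

At ω = 557 rad/s:
zero (1 + j557·0.01) = 1 + j5.57 → |·| ≈ 5.6591, ∠ ≈ 79.82°
zero (1 + j557·0.002) = 1 + j1.114 → |·| ≈ 1.497, ∠ ≈ 48.09°
pole (1 + j557·0.0125) = 1 + j6.9625 → |·| ≈ 7.0339, ∠ ≈ 81.83°
pole (1 + j557·0.005) = 1 + j2.785 → |·| ≈ 2.9591, ∠ ≈ 70.25°
pole (1 + j557·0.004) = 1 + j2.228 → |·| ≈ 2.4421, ∠ ≈ 65.83°
|G| = 12.5 · 5.6591 · 1.497 / (7.0339 · 2.9591 · 2.4421) ≈ 2.0833
Gain = 20 log₁₀(2.0833) ≈ 6.38 dB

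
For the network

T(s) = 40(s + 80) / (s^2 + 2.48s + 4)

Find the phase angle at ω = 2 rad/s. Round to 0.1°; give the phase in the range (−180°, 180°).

At s = jω = j2:
zero (s+80): 80 + j2 → |·| = √(80²+2²) = √6404 ≈ 80.025, ∠ = arctan(2/80) ≈ 1.43°
quadratic: (j2)² + 2.48·j2 + 4 = 0 + j4.96 → |·| ≈ 4.96, ∠ ≈ 90.00°
∠T = 1.43° − 90.00° = -88.57°

-88.6°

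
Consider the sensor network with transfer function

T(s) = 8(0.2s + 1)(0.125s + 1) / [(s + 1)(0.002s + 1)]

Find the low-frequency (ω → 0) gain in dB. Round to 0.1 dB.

18.1 dB

T(0) = 8 · 1 / 1 = 8
20 log₁₀(8) ≈ 18.06 dB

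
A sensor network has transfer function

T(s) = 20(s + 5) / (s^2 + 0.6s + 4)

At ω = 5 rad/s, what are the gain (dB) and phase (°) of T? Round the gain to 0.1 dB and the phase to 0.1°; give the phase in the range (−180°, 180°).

16.5 dB, -126.9°

At s = jω = j5:
zero (s+5): 5 + j5 → |·| = √(5²+5²) = √50 ≈ 7.0711, ∠ = arctan(5/5) ≈ 45.00°
quadratic: (j5)² + 0.6·j5 + 4 = -21 + j3 → |·| ≈ 21.213, ∠ ≈ 171.87°
|T| = 20 · 7.0711 / 21.213 ≈ 6.6668
Gain = 20 log₁₀(6.6668) ≈ 16.48 dB
∠T = 45.00° − 171.87° = -126.87°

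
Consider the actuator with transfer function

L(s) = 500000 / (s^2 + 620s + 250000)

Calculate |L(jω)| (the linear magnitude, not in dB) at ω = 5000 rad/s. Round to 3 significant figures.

0.0200

At s = jω = j5000:
quadratic: (j5000)² + 620·j5000 + 250000 = -24750000 + j3100000 → |·| ≈ 2.4943e+07, ∠ ≈ 172.86°
|L| = 500000 / 2.4943e+07 ≈ 0.020046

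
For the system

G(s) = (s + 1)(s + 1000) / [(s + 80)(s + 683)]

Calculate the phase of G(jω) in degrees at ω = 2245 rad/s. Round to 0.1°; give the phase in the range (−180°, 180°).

-5.1°

At s = jω = j2245:
zero (s+1): 1 + j2245 → |·| = √(1²+2245²) = √5040026 ≈ 2245, ∠ = arctan(2245/1) ≈ 89.97°
zero (s+1000): 1000 + j2245 → |·| = √(1000²+2245²) = √6040025 ≈ 2457.6, ∠ = arctan(2245/1000) ≈ 65.99°
pole (s+80): 80 + j2245 → |·| = √(80²+2245²) = √5046425 ≈ 2246.4, ∠ = arctan(2245/80) ≈ 87.96°
pole (s+683): 683 + j2245 → |·| = √(683²+2245²) = √5506514 ≈ 2346.6, ∠ = arctan(2245/683) ≈ 73.08°
∠G = 155.96° − 161.04° = -5.08°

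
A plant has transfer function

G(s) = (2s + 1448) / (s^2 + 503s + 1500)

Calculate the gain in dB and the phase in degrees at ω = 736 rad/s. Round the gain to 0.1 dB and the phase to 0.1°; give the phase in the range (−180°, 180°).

Substitute s = j736:
Numerator: 2(j736) + 1448 = 1448 + j1472
Denominator: (j736)^2 + 503(j736) + 1500 = -540196 + j370208
|N| = √(1448² + 1472²) ≈ 2064.8, ∠N ≈ 45.47°
|D| = √(540196² + 370208²) ≈ 6.5488e+05, ∠D ≈ 145.58°
|G| = 2064.8 / 6.5488e+05 ≈ 0.0031529
Gain = 20 log₁₀(0.0031529) ≈ -50.03 dB
∠G = 45.47° − 145.58° = -100.11°

-50.0 dB, -100.1°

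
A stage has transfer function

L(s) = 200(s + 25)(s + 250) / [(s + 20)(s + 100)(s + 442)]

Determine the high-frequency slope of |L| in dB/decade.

-20 dB/decade

Each pole contributes −20 dB/decade at high frequency; each zero contributes +20 dB/decade.
Net: 2 zero(s) − 3 pole(s) → -20 dB/decade.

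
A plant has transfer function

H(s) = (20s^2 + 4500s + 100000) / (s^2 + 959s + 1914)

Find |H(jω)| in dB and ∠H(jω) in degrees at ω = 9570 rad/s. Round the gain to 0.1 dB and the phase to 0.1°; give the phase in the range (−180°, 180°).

Substitute s = j9570:
Numerator: 20(j9570)^2 + 4500(j9570) + 100000 = -1831598000 + j43065000
Denominator: (j9570)^2 + 959(j9570) + 1914 = -91582986 + j9177630
|N| = √(1831598000² + 43065000²) ≈ 1.8321e+09, ∠N ≈ 178.65°
|D| = √(91582986² + 9177630²) ≈ 9.2042e+07, ∠D ≈ 174.28°
|H| = 1.8321e+09 / 9.2042e+07 ≈ 19.905
Gain = 20 log₁₀(19.905) ≈ 25.98 dB
∠H = 178.65° − 174.28° = 4.37°

26.0 dB, 4.4°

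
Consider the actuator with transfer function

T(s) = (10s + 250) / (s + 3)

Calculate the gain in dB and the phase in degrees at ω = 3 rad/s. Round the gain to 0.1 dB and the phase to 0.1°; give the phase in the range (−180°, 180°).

Substitute s = j3:
Numerator: 10(j3) + 250 = 250 + j30
Denominator: (j3) + 3 = 3 + j3
|N| = √(250² + 30²) ≈ 251.79, ∠N ≈ 6.84°
|D| = √(3² + 3²) ≈ 4.2426, ∠D ≈ 45.00°
|T| = 251.79 / 4.2426 ≈ 59.348
Gain = 20 log₁₀(59.348) ≈ 35.47 dB
∠T = 6.84° − 45.00° = -38.16°

35.5 dB, -38.2°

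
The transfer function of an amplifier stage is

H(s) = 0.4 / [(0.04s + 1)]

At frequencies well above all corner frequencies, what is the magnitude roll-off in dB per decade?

-20 dB/decade

Each pole contributes −20 dB/decade at high frequency; each zero contributes +20 dB/decade.
Net: 0 zero(s) − 1 pole(s) → -20 dB/decade.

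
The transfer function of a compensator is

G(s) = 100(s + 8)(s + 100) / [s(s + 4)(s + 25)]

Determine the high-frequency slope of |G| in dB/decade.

Each pole contributes −20 dB/decade at high frequency; each zero contributes +20 dB/decade.
Net: 2 zero(s) − 3 pole(s) → -20 dB/decade.

-20 dB/decade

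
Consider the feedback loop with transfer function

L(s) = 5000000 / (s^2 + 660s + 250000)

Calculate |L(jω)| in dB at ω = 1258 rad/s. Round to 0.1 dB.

At s = jω = j1258:
quadratic: (j1258)² + 660·j1258 + 250000 = -1332564 + j830280 → |·| ≈ 1.5701e+06, ∠ ≈ 148.07°
|L| = 5000000 / 1.5701e+06 ≈ 3.1845
Gain = 20 log₁₀(3.1845) ≈ 10.06 dB

10.1 dB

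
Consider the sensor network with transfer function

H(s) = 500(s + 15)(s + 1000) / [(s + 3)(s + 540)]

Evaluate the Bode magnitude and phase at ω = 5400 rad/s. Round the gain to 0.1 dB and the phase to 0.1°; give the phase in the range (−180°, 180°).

At s = jω = j5400:
zero (s+15): 15 + j5400 → |·| = √(15²+5400²) = √29160225 ≈ 5400, ∠ = arctan(5400/15) ≈ 89.84°
zero (s+1000): 1000 + j5400 → |·| = √(1000²+5400²) = √30160000 ≈ 5491.8, ∠ = arctan(5400/1000) ≈ 79.51°
pole (s+3): 3 + j5400 → |·| = √(3²+5400²) = √29160009 ≈ 5400, ∠ = arctan(5400/3) ≈ 89.97°
pole (s+540): 540 + j5400 → |·| = √(540²+5400²) = √29451600 ≈ 5426.9, ∠ = arctan(5400/540) ≈ 84.29°
|H| = 500 · 2.9656e+07 / 2.9305e+07 ≈ 505.99
Gain = 20 log₁₀(505.99) ≈ 54.08 dB
∠H = 169.35° − 174.26° = -4.91°

54.1 dB, -4.9°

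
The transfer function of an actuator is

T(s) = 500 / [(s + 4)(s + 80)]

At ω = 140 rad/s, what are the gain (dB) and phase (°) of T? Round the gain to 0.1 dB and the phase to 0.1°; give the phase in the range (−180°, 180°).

At s = jω = j140:
pole (s+4): 4 + j140 → |·| = √(4²+140²) = √19616 ≈ 140.06, ∠ = arctan(140/4) ≈ 88.36°
pole (s+80): 80 + j140 → |·| = √(80²+140²) = √26000 ≈ 161.25, ∠ = arctan(140/80) ≈ 60.26°
|T| = 500 / 22585 ≈ 0.022139
Gain = 20 log₁₀(0.022139) ≈ -33.10 dB
∠T = 0.00° − 148.62° = -148.62°

-33.1 dB, -148.6°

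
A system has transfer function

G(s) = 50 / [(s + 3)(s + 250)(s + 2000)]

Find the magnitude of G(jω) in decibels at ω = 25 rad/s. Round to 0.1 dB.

-108.1 dB

At s = jω = j25:
pole (s+3): 3 + j25 → |·| = √(3²+25²) = √634 ≈ 25.179, ∠ = arctan(25/3) ≈ 83.16°
pole (s+250): 250 + j25 → |·| = √(250²+25²) = √63125 ≈ 251.25, ∠ = arctan(25/250) ≈ 5.71°
pole (s+2000): 2000 + j25 → |·| = √(2000²+25²) = √4000625 ≈ 2000.2, ∠ = arctan(25/2000) ≈ 0.72°
|G| = 50 / 1.2654e+07 ≈ 3.9513e-06
Gain = 20 log₁₀(3.9513e-06) ≈ -108.07 dB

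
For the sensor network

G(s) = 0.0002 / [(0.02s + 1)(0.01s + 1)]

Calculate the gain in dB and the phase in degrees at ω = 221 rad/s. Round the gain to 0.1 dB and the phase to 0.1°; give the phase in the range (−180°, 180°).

At ω = 221 rad/s:
pole (1 + j221·0.02) = 1 + j4.42 → |·| ≈ 4.5317, ∠ ≈ 77.25°
pole (1 + j221·0.01) = 1 + j2.21 → |·| ≈ 2.4257, ∠ ≈ 65.65°
|G| = 0.0002 · 1 / (4.5317 · 2.4257) ≈ 1.8194e-05
Gain = 20 log₁₀(1.8194e-05) ≈ -94.80 dB
∠G = (0°) − (77.25° + 65.65°) = -142.90°

-94.8 dB, -142.9°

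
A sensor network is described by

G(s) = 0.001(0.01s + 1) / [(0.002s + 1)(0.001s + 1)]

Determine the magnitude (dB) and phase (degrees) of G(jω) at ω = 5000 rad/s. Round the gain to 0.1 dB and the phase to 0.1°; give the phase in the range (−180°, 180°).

At ω = 5000 rad/s:
zero (1 + j5000·0.01) = 1 + j50 → |·| ≈ 50.01, ∠ ≈ 88.85°
pole (1 + j5000·0.002) = 1 + j10 → |·| ≈ 10.05, ∠ ≈ 84.29°
pole (1 + j5000·0.001) = 1 + j5 → |·| ≈ 5.099, ∠ ≈ 78.69°
|G| = 0.001 · 50.01 / (10.05 · 5.099) ≈ 0.0009759
Gain = 20 log₁₀(0.0009759) ≈ -60.21 dB
∠G = (88.85°) − (84.29° + 78.69°) = -74.13°

-60.2 dB, -74.1°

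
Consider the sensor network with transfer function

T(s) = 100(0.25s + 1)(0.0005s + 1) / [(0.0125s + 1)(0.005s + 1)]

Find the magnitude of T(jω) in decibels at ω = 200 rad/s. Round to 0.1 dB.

62.4 dB

At ω = 200 rad/s:
zero (1 + j200·0.25) = 1 + j50 → |·| ≈ 50.01, ∠ ≈ 88.85°
zero (1 + j200·0.0005) = 1 + j0.1 → |·| ≈ 1.005, ∠ ≈ 5.71°
pole (1 + j200·0.0125) = 1 + j2.5 → |·| ≈ 2.6926, ∠ ≈ 68.20°
pole (1 + j200·0.005) = 1 + j1 → |·| ≈ 1.4142, ∠ ≈ 45.00°
|T| = 100 · 50.01 · 1.005 / (2.6926 · 1.4142) ≈ 1319.9
Gain = 20 log₁₀(1319.9) ≈ 62.41 dB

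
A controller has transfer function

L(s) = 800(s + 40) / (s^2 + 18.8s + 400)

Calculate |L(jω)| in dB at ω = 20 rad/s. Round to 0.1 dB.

At s = jω = j20:
zero (s+40): 40 + j20 → |·| = √(40²+20²) = √2000 ≈ 44.721, ∠ = arctan(20/40) ≈ 26.57°
quadratic: (j20)² + 18.8·j20 + 400 = 0 + j376 → |·| ≈ 376, ∠ ≈ 90.00°
|L| = 800 · 44.721 / 376 ≈ 95.151
Gain = 20 log₁₀(95.151) ≈ 39.57 dB

39.6 dB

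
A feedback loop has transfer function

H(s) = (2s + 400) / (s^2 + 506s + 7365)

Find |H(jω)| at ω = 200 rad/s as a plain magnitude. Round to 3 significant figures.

0.00532

Substitute s = j200:
Numerator: 2(j200) + 400 = 400 + j400
Denominator: (j200)^2 + 506(j200) + 7365 = -32635 + j101200
|N| = √(400² + 400²) ≈ 565.69, ∠N ≈ 45.00°
|D| = √(32635² + 101200²) ≈ 1.0633e+05, ∠D ≈ 107.87°
|H| = 565.69 / 1.0633e+05 ≈ 0.0053201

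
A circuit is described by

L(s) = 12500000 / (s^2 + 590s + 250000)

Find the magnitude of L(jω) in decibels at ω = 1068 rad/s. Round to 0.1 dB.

21.2 dB

At s = jω = j1068:
quadratic: (j1068)² + 590·j1068 + 250000 = -890624 + j630120 → |·| ≈ 1.091e+06, ∠ ≈ 144.72°
|L| = 12500000 / 1.091e+06 ≈ 11.457
Gain = 20 log₁₀(11.457) ≈ 21.18 dB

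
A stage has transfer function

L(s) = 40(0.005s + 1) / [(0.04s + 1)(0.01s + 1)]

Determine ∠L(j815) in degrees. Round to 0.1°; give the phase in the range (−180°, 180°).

-95.0°

At ω = 815 rad/s:
zero (1 + j815·0.005) = 1 + j4.075 → |·| ≈ 4.1959, ∠ ≈ 76.21°
pole (1 + j815·0.04) = 1 + j32.6 → |·| ≈ 32.615, ∠ ≈ 88.24°
pole (1 + j815·0.01) = 1 + j8.15 → |·| ≈ 8.2111, ∠ ≈ 83.00°
∠L = (76.21°) − (88.24° + 83.00°) = -95.03°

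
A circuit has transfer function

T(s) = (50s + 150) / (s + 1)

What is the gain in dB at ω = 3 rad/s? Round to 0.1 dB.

36.5 dB

Substitute s = j3:
Numerator: 50(j3) + 150 = 150 + j150
Denominator: (j3) + 1 = 1 + j3
|N| = √(150² + 150²) ≈ 212.13, ∠N ≈ 45.00°
|D| = √(1² + 3²) ≈ 3.1623, ∠D ≈ 71.57°
|T| = 212.13 / 3.1623 ≈ 67.081
Gain = 20 log₁₀(67.081) ≈ 36.53 dB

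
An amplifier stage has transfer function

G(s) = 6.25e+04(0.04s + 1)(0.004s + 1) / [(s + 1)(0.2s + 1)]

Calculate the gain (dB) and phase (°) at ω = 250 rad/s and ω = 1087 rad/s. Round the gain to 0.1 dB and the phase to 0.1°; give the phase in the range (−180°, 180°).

ω = 250: 37.0 dB, -49.3°; ω = 1087: 34.2 dB, -14.0°

At ω = 250 rad/s:
zero (1 + j250·0.04) = 1 + j10 → |·| ≈ 10.05, ∠ ≈ 84.29°
zero (1 + j250·0.004) = 1 + j1 → |·| ≈ 1.4142, ∠ ≈ 45.00°
pole (1 + j250·1) = 1 + j250 → |·| ≈ 250, ∠ ≈ 89.77°
pole (1 + j250·0.2) = 1 + j50 → |·| ≈ 50.01, ∠ ≈ 88.85°
|G| = 6.25e+04 · 10.05 · 1.4142 / (250 · 50.01) ≈ 71.049
Gain = 20 log₁₀(71.049) ≈ 37.03 dB
∠G = (84.29° + 45.00°) − (89.77° + 88.85°) = -49.33°

At ω = 1087 rad/s:
zero (1 + j1087·0.04) = 1 + j43.48 → |·| ≈ 43.491, ∠ ≈ 88.68°
zero (1 + j1087·0.004) = 1 + j4.348 → |·| ≈ 4.4615, ∠ ≈ 77.05°
pole (1 + j1087·1) = 1 + j1087 → |·| ≈ 1087, ∠ ≈ 89.95°
pole (1 + j1087·0.2) = 1 + j217.4 → |·| ≈ 217.4, ∠ ≈ 89.74°
|G| = 6.25e+04 · 43.491 · 4.4615 / (1087 · 217.4) ≈ 51.318
Gain = 20 log₁₀(51.318) ≈ 34.21 dB
∠G = (88.68° + 77.05°) − (89.95° + 89.74°) = -13.96°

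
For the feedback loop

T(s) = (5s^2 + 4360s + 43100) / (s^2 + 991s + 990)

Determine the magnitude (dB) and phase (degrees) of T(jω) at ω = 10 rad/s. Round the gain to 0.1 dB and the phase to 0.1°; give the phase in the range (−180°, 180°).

Substitute s = j10:
Numerator: 5(j10)^2 + 4360(j10) + 43100 = 42600 + j43600
Denominator: (j10)^2 + 991(j10) + 990 = 890 + j9910
|N| = √(42600² + 43600²) ≈ 60957, ∠N ≈ 45.66°
|D| = √(890² + 9910²) ≈ 9949.9, ∠D ≈ 84.87°
|T| = 60957 / 9949.9 ≈ 6.1264
Gain = 20 log₁₀(6.1264) ≈ 15.74 dB
∠T = 45.66° − 84.87° = -39.21°

15.7 dB, -39.2°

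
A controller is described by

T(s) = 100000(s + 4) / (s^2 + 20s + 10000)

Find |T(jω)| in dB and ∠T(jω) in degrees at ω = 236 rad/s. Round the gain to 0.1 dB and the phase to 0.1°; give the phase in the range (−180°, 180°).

At s = jω = j236:
zero (s+4): 4 + j236 → |·| = √(4²+236²) = √55712 ≈ 236.03, ∠ = arctan(236/4) ≈ 89.03°
quadratic: (j236)² + 20·j236 + 10000 = -45696 + j4720 → |·| ≈ 45939, ∠ ≈ 174.10°
|T| = 100000 · 236.03 / 45939 ≈ 513.79
Gain = 20 log₁₀(513.79) ≈ 54.22 dB
∠T = 89.03° − 174.10° = -85.07°

54.2 dB, -85.1°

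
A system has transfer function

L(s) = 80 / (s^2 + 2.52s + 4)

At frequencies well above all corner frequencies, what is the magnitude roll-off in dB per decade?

Each pole contributes −20 dB/decade at high frequency; each zero contributes +20 dB/decade.
Net: 0 zero(s) − 2 pole(s) → -40 dB/decade.

-40 dB/decade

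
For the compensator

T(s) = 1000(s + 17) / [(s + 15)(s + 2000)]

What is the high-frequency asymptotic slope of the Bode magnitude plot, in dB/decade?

Each pole contributes −20 dB/decade at high frequency; each zero contributes +20 dB/decade.
Net: 1 zero(s) − 2 pole(s) → -20 dB/decade.

-20 dB/decade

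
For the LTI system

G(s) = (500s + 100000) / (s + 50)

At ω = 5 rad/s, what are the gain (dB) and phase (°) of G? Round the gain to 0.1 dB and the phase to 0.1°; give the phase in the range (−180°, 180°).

66.0 dB, -4.3°

Substitute s = j5:
Numerator: 500(j5) + 100000 = 100000 + j2500
Denominator: (j5) + 50 = 50 + j5
|N| = √(100000² + 2500²) ≈ 1.0003e+05, ∠N ≈ 1.43°
|D| = √(50² + 5²) ≈ 50.249, ∠D ≈ 5.71°
|G| = 1.0003e+05 / 50.249 ≈ 1990.7
Gain = 20 log₁₀(1990.7) ≈ 65.98 dB
∠G = 1.43° − 5.71° = -4.28°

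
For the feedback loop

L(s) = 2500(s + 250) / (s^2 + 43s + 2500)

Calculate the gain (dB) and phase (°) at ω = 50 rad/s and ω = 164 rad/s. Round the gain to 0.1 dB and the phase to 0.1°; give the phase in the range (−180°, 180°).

ω = 50: 49.4 dB, -78.7°; ω = 164: 29.4 dB, -130.6°

At s = jω = j50:
zero (s+250): 250 + j50 → |·| = √(250²+50²) = √65000 ≈ 254.95, ∠ = arctan(50/250) ≈ 11.31°
quadratic: (j50)² + 43·j50 + 2500 = 0 + j2150 → |·| ≈ 2150, ∠ ≈ 90.00°
|L| = 2500 · 254.95 / 2150 ≈ 296.45
Gain = 20 log₁₀(296.45) ≈ 49.44 dB
∠L = 11.31° − 90.00° = -78.69°

At s = jω = j164:
zero (s+250): 250 + j164 → |·| = √(250²+164²) = √89396 ≈ 298.99, ∠ = arctan(164/250) ≈ 33.26°
quadratic: (j164)² + 43·j164 + 2500 = -24396 + j7052 → |·| ≈ 25395, ∠ ≈ 163.88°
|L| = 2500 · 298.99 / 25395 ≈ 29.434
Gain = 20 log₁₀(29.434) ≈ 29.38 dB
∠L = 33.26° − 163.88° = -130.62°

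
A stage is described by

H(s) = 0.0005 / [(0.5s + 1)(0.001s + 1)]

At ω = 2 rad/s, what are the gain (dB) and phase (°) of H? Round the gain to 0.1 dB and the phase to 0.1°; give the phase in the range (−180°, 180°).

At ω = 2 rad/s:
pole (1 + j2·0.5) = 1 + j1 → |·| ≈ 1.4142, ∠ ≈ 45.00°
pole (1 + j2·0.001) = 1 + j0.002 → |·| ≈ 1, ∠ ≈ 0.11°
|H| = 0.0005 · 1 / (1.4142 · 1) ≈ 0.00035356
Gain = 20 log₁₀(0.00035356) ≈ -69.03 dB
∠H = (0°) − (45.00° + 0.11°) = -45.11°

-69.0 dB, -45.1°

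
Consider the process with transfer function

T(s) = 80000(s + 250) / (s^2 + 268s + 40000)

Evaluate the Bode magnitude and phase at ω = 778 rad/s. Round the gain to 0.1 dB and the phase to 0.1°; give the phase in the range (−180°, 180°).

At s = jω = j778:
zero (s+250): 250 + j778 → |·| = √(250²+778²) = √667784 ≈ 817.18, ∠ = arctan(778/250) ≈ 72.19°
quadratic: (j778)² + 268·j778 + 40000 = -565284 + j208504 → |·| ≈ 6.0251e+05, ∠ ≈ 159.75°
|T| = 80000 · 817.18 / 6.0251e+05 ≈ 108.5
Gain = 20 log₁₀(108.5) ≈ 40.71 dB
∠T = 72.19° − 159.75° = -87.56°

40.7 dB, -87.6°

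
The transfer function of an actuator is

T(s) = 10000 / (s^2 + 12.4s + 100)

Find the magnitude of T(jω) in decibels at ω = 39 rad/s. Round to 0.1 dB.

At s = jω = j39:
quadratic: (j39)² + 12.4·j39 + 100 = -1421 + j483.6 → |·| ≈ 1501, ∠ ≈ 161.21°
|T| = 10000 / 1501 ≈ 6.6622
Gain = 20 log₁₀(6.6622) ≈ 16.47 dB

16.5 dB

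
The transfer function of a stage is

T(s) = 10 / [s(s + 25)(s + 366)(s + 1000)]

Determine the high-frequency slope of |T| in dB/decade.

-80 dB/decade

Each pole contributes −20 dB/decade at high frequency; each zero contributes +20 dB/decade.
Net: 0 zero(s) − 4 pole(s) → -80 dB/decade.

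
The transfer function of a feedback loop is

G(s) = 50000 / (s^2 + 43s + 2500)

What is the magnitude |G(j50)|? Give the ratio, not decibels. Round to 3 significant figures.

23.3

At s = jω = j50:
quadratic: (j50)² + 43·j50 + 2500 = 0 + j2150 → |·| ≈ 2150, ∠ ≈ 90.00°
|G| = 50000 / 2150 ≈ 23.256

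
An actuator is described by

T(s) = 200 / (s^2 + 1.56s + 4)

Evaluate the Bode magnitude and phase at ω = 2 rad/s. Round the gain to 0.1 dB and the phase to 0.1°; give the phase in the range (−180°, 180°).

At s = jω = j2:
quadratic: (j2)² + 1.56·j2 + 4 = 0 + j3.12 → |·| ≈ 3.12, ∠ ≈ 90.00°
|T| = 200 / 3.12 ≈ 64.103
Gain = 20 log₁₀(64.103) ≈ 36.14 dB
∠T = 0.00° − 90.00° = -90.00°

36.1 dB, -90.0°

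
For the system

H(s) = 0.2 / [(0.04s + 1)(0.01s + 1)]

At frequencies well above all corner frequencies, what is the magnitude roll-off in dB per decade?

-40 dB/decade

Each pole contributes −20 dB/decade at high frequency; each zero contributes +20 dB/decade.
Net: 0 zero(s) − 2 pole(s) → -40 dB/decade.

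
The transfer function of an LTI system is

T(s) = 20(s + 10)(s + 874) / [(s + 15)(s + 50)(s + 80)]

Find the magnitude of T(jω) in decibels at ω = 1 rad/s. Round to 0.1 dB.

9.3 dB

At s = jω = j1:
zero (s+10): 10 + j1 → |·| = √(10²+1²) = √101 ≈ 10.05, ∠ = arctan(1/10) ≈ 5.71°
zero (s+874): 874 + j1 → |·| = √(874²+1²) = √763877 ≈ 874, ∠ = arctan(1/874) ≈ 0.07°
pole (s+15): 15 + j1 → |·| = √(15²+1²) = √226 ≈ 15.033, ∠ = arctan(1/15) ≈ 3.81°
pole (s+50): 50 + j1 → |·| = √(50²+1²) = √2501 ≈ 50.01, ∠ = arctan(1/50) ≈ 1.15°
pole (s+80): 80 + j1 → |·| = √(80²+1²) = √6401 ≈ 80.006, ∠ = arctan(1/80) ≈ 0.72°
|T| = 20 · 8783.7 / 60149 ≈ 2.9206
Gain = 20 log₁₀(2.9206) ≈ 9.31 dB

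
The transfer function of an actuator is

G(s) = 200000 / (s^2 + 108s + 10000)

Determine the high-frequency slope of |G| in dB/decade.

Each pole contributes −20 dB/decade at high frequency; each zero contributes +20 dB/decade.
Net: 0 zero(s) − 2 pole(s) → -40 dB/decade.

-40 dB/decade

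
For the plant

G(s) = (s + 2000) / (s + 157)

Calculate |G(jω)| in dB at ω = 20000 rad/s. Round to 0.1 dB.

0.0 dB

At s = jω = j20000:
zero (s+2000): 2000 + j20000 → |·| = √(2000²+20000²) = √404000000 ≈ 20100, ∠ = arctan(20000/2000) ≈ 84.29°
pole (s+157): 157 + j20000 → |·| = √(157²+20000²) = √400024649 ≈ 20001, ∠ = arctan(20000/157) ≈ 89.55°
|G| = 1 · 20100 / 20001 ≈ 1.0049
Gain = 20 log₁₀(1.0049) ≈ 0.04 dB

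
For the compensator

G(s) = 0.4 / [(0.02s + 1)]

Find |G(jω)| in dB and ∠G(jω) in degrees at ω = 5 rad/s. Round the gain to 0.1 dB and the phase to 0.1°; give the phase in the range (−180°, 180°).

At ω = 5 rad/s:
pole (1 + j5·0.02) = 1 + j0.1 → |·| ≈ 1.005, ∠ ≈ 5.71°
|G| = 0.4 · 1 / (1.005) ≈ 0.39801
Gain = 20 log₁₀(0.39801) ≈ -8.00 dB
∠G = (0°) − (5.71°) = -5.71°

-8.0 dB, -5.7°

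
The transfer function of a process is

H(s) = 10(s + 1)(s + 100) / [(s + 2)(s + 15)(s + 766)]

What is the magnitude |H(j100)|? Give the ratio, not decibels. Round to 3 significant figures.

At s = jω = j100:
zero (s+1): 1 + j100 → |·| = √(1²+100²) = √10001 ≈ 100, ∠ = arctan(100/1) ≈ 89.43°
zero (s+100): 100 + j100 → |·| = √(100²+100²) = √20000 ≈ 141.42, ∠ = arctan(100/100) ≈ 45.00°
pole (s+2): 2 + j100 → |·| = √(2²+100²) = √10004 ≈ 100.02, ∠ = arctan(100/2) ≈ 88.85°
pole (s+15): 15 + j100 → |·| = √(15²+100²) = √10225 ≈ 101.12, ∠ = arctan(100/15) ≈ 81.47°
pole (s+766): 766 + j100 → |·| = √(766²+100²) = √596756 ≈ 772.5, ∠ = arctan(100/766) ≈ 7.44°
|H| = 10 · 14142 / 7.8131e+06 ≈ 0.0181

0.0181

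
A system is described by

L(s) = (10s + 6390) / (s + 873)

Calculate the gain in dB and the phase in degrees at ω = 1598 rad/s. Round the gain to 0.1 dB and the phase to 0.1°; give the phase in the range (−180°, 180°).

19.5 dB, 6.9°

Substitute s = j1598:
Numerator: 10(j1598) + 6390 = 6390 + j15980
Denominator: (j1598) + 873 = 873 + j1598
|N| = √(6390² + 15980²) ≈ 17210, ∠N ≈ 68.20°
|D| = √(873² + 1598²) ≈ 1820.9, ∠D ≈ 61.35°
|L| = 17210 / 1820.9 ≈ 9.4514
Gain = 20 log₁₀(9.4514) ≈ 19.51 dB
∠L = 68.20° − 61.35° = 6.85°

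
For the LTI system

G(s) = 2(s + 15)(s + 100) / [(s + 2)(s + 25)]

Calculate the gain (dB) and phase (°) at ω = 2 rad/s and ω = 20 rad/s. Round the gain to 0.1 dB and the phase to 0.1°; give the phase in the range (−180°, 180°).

ω = 2: 32.6 dB, -40.8°; ω = 20: 18.0 dB, -58.5°

At s = jω = j2:
zero (s+15): 15 + j2 → |·| = √(15²+2²) = √229 ≈ 15.133, ∠ = arctan(2/15) ≈ 7.59°
zero (s+100): 100 + j2 → |·| = √(100²+2²) = √10004 ≈ 100.02, ∠ = arctan(2/100) ≈ 1.15°
pole (s+2): 2 + j2 → |·| = √(2²+2²) = √8 ≈ 2.8284, ∠ = arctan(2/2) ≈ 45.00°
pole (s+25): 25 + j2 → |·| = √(25²+2²) = √629 ≈ 25.08, ∠ = arctan(2/25) ≈ 4.57°
|G| = 2 · 1513.6 / 70.936 ≈ 42.675
Gain = 20 log₁₀(42.675) ≈ 32.60 dB
∠G = 8.74° − 49.57° = -40.83°

At s = jω = j20:
zero (s+15): 15 + j20 → |·| = √(15²+20²) = √625 ≈ 25, ∠ = arctan(20/15) ≈ 53.13°
zero (s+100): 100 + j20 → |·| = √(100²+20²) = √10400 ≈ 101.98, ∠ = arctan(20/100) ≈ 11.31°
pole (s+2): 2 + j20 → |·| = √(2²+20²) = √404 ≈ 20.1, ∠ = arctan(20/2) ≈ 84.29°
pole (s+25): 25 + j20 → |·| = √(25²+20²) = √1025 ≈ 32.016, ∠ = arctan(20/25) ≈ 38.66°
|G| = 2 · 2549.5 / 643.52 ≈ 7.9236
Gain = 20 log₁₀(7.9236) ≈ 17.98 dB
∠G = 64.44° − 122.95° = -58.51°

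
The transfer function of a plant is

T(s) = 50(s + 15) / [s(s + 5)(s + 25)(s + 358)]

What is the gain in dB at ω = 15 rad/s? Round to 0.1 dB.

At s = jω = j15:
zero (s+15): 15 + j15 → |·| = √(15²+15²) = √450 ≈ 21.213, ∠ = arctan(15/15) ≈ 45.00°
pole (s+5): 5 + j15 → |·| = √(5²+15²) = √250 ≈ 15.811, ∠ = arctan(15/5) ≈ 71.57°
pole (s+25): 25 + j15 → |·| = √(25²+15²) = √850 ≈ 29.155, ∠ = arctan(15/25) ≈ 30.96°
pole (s+358): 358 + j15 → |·| = √(358²+15²) = √128389 ≈ 358.31, ∠ = arctan(15/358) ≈ 2.40°
pole at origin: |s| = 15, ∠ = 90.00° (in denominator)
|T| = 50 · 21.213 / 2.4776e+06 ≈ 0.0004281
Gain = 20 log₁₀(0.0004281) ≈ -67.37 dB

-67.4 dB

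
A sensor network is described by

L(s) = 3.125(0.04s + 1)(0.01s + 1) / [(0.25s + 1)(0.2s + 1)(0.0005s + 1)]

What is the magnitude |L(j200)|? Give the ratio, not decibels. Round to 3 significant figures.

At ω = 200 rad/s:
zero (1 + j200·0.04) = 1 + j8 → |·| ≈ 8.0623, ∠ ≈ 82.87°
zero (1 + j200·0.01) = 1 + j2 → |·| ≈ 2.2361, ∠ ≈ 63.43°
pole (1 + j200·0.25) = 1 + j50 → |·| ≈ 50.01, ∠ ≈ 88.85°
pole (1 + j200·0.2) = 1 + j40 → |·| ≈ 40.012, ∠ ≈ 88.57°
pole (1 + j200·0.0005) = 1 + j0.1 → |·| ≈ 1.005, ∠ ≈ 5.71°
|L| = 3.125 · 8.0623 · 2.2361 / (50.01 · 40.012 · 1.005) ≈ 0.028015

0.0280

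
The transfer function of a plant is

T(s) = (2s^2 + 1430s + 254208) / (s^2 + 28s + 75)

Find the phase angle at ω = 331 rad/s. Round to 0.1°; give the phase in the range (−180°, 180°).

-89.4°

Substitute s = j331:
Numerator: 2(j331)^2 + 1430(j331) + 254208 = 35086 + j473330
Denominator: (j331)^2 + 28(j331) + 75 = -109486 + j9268
|N| = √(35086² + 473330²) ≈ 4.7463e+05, ∠N ≈ 85.76°
|D| = √(109486² + 9268²) ≈ 1.0988e+05, ∠D ≈ 175.16°
∠T = 85.76° − 175.16° = -89.40°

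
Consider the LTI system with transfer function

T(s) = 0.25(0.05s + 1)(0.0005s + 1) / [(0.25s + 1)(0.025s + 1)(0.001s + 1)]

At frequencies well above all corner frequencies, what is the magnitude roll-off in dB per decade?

-20 dB/decade

Each pole contributes −20 dB/decade at high frequency; each zero contributes +20 dB/decade.
Net: 2 zero(s) − 3 pole(s) → -20 dB/decade.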